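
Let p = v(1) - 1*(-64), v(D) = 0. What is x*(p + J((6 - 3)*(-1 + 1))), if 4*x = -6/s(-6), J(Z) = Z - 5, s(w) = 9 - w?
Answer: -59/10 ≈ -5.9000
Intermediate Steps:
J(Z) = -5 + Z
x = -1/10 (x = (-6/(9 - 1*(-6)))/4 = (-6/(9 + 6))/4 = (-6/15)/4 = (-6*1/15)/4 = (1/4)*(-2/5) = -1/10 ≈ -0.10000)
p = 64 (p = 0 - 1*(-64) = 0 + 64 = 64)
x*(p + J((6 - 3)*(-1 + 1))) = -(64 + (-5 + (6 - 3)*(-1 + 1)))/10 = -(64 + (-5 + 3*0))/10 = -(64 + (-5 + 0))/10 = -(64 - 5)/10 = -1/10*59 = -59/10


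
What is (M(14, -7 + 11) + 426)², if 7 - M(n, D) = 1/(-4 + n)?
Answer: 18740241/100 ≈ 1.8740e+5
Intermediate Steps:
M(n, D) = 7 - 1/(-4 + n)
(M(14, -7 + 11) + 426)² = ((-29 + 7*14)/(-4 + 14) + 426)² = ((-29 + 98)/10 + 426)² = ((⅒)*69 + 426)² = (69/10 + 426)² = (4329/10)² = 18740241/100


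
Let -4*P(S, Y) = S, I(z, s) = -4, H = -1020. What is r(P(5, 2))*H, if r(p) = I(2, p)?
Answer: 4080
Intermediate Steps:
P(S, Y) = -S/4
r(p) = -4
r(P(5, 2))*H = -4*(-1020) = 4080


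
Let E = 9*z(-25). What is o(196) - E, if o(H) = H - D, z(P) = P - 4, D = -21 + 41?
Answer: 437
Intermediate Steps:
D = 20
z(P) = -4 + P
o(H) = -20 + H (o(H) = H - 1*20 = H - 20 = -20 + H)
E = -261 (E = 9*(-4 - 25) = 9*(-29) = -261)
o(196) - E = (-20 + 196) - 1*(-261) = 176 + 261 = 437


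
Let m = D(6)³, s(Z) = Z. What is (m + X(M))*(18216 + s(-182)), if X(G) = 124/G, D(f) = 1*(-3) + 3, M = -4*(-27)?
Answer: 559054/27 ≈ 20706.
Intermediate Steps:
M = 108
D(f) = 0 (D(f) = -3 + 3 = 0)
m = 0 (m = 0³ = 0)
(m + X(M))*(18216 + s(-182)) = (0 + 124/108)*(18216 - 182) = (0 + 124*(1/108))*18034 = (0 + 31/27)*18034 = (31/27)*18034 = 559054/27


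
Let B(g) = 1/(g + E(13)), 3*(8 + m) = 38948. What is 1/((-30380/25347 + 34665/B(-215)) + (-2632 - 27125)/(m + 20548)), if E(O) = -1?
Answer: -28012056/209744249427487 ≈ -1.3355e-7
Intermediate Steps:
m = 38924/3 (m = -8 + (1/3)*38948 = -8 + 38948/3 = 38924/3 ≈ 12975.)
B(g) = 1/(-1 + g) (B(g) = 1/(g - 1) = 1/(-1 + g))
1/((-30380/25347 + 34665/B(-215)) + (-2632 - 27125)/(m + 20548)) = 1/((-30380/25347 + 34665/(1/(-1 - 215))) + (-2632 - 27125)/(38924/3 + 20548)) = 1/((-30380*1/25347 + 34665/(1/(-216))) - 29757/100568/3) = 1/((-4340/3621 + 34665/(-1/216)) - 29757*3/100568) = 1/((-4340/3621 + 34665*(-216)) - 6867/7736) = 1/((-4340/3621 - 7487640) - 6867/7736) = 1/(-27112748780/3621 - 6867/7736) = 1/(-209744249427487/28012056) = -28012056/209744249427487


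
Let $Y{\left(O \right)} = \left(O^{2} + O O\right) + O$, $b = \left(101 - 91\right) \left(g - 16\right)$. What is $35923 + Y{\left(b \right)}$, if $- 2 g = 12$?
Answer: $132503$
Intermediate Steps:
$g = -6$ ($g = \left(- \frac{1}{2}\right) 12 = -6$)
$b = -220$ ($b = \left(101 - 91\right) \left(-6 - 16\right) = 10 \left(-22\right) = -220$)
$Y{\left(O \right)} = O + 2 O^{2}$ ($Y{\left(O \right)} = \left(O^{2} + O^{2}\right) + O = 2 O^{2} + O = O + 2 O^{2}$)
$35923 + Y{\left(b \right)} = 35923 - 220 \left(1 + 2 \left(-220\right)\right) = 35923 - 220 \left(1 - 440\right) = 35923 - -96580 = 35923 + 96580 = 132503$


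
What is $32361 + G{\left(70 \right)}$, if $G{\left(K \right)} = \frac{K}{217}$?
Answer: $\frac{1003201}{31} \approx 32361.0$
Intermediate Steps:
$G{\left(K \right)} = \frac{K}{217}$ ($G{\left(K \right)} = K \frac{1}{217} = \frac{K}{217}$)
$32361 + G{\left(70 \right)} = 32361 + \frac{1}{217} \cdot 70 = 32361 + \frac{10}{31} = \frac{1003201}{31}$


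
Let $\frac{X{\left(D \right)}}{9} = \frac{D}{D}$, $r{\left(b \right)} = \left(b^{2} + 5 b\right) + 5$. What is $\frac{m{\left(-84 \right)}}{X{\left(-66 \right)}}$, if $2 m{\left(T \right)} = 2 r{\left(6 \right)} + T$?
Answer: $\frac{29}{9} \approx 3.2222$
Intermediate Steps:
$r{\left(b \right)} = 5 + b^{2} + 5 b$
$X{\left(D \right)} = 9$ ($X{\left(D \right)} = 9 \frac{D}{D} = 9 \cdot 1 = 9$)
$m{\left(T \right)} = 71 + \frac{T}{2}$ ($m{\left(T \right)} = \frac{2 \left(5 + 6^{2} + 5 \cdot 6\right) + T}{2} = \frac{2 \left(5 + 36 + 30\right) + T}{2} = \frac{2 \cdot 71 + T}{2} = \frac{142 + T}{2} = 71 + \frac{T}{2}$)
$\frac{m{\left(-84 \right)}}{X{\left(-66 \right)}} = \frac{71 + \frac{1}{2} \left(-84\right)}{9} = \left(71 - 42\right) \frac{1}{9} = 29 \cdot \frac{1}{9} = \frac{29}{9}$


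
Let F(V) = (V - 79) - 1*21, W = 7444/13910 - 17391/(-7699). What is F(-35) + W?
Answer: -7079173492/53546545 ≈ -132.21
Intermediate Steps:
W = 149610083/53546545 (W = 7444*(1/13910) - 17391*(-1/7699) = 3722/6955 + 17391/7699 = 149610083/53546545 ≈ 2.7940)
F(V) = -100 + V (F(V) = (-79 + V) - 21 = -100 + V)
F(-35) + W = (-100 - 35) + 149610083/53546545 = -135 + 149610083/53546545 = -7079173492/53546545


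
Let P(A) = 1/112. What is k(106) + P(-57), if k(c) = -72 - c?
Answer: -19935/112 ≈ -177.99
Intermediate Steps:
P(A) = 1/112 (P(A) = 1*(1/112) = 1/112)
k(106) + P(-57) = (-72 - 1*106) + 1/112 = (-72 - 106) + 1/112 = -178 + 1/112 = -19935/112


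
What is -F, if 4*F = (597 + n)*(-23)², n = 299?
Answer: -118496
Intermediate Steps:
F = 118496 (F = ((597 + 299)*(-23)²)/4 = (896*529)/4 = (¼)*473984 = 118496)
-F = -1*118496 = -118496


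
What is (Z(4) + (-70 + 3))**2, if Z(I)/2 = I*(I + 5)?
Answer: 25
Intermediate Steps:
Z(I) = 2*I*(5 + I) (Z(I) = 2*(I*(I + 5)) = 2*(I*(5 + I)) = 2*I*(5 + I))
(Z(4) + (-70 + 3))**2 = (2*4*(5 + 4) + (-70 + 3))**2 = (2*4*9 - 67)**2 = (72 - 67)**2 = 5**2 = 25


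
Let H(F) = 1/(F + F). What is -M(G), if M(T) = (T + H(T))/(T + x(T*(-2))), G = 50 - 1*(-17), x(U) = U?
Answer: 8979/8978 ≈ 1.0001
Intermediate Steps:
H(F) = 1/(2*F)
G = 67 (G = 50 + 17 = 67)
M(T) = -(T + 1/(2*T))/T (M(T) = (T + 1/(2*T))/(T + T*(-2)) = (T + 1/(2*T))/(T - 2*T) = (T + 1/(2*T))/((-T)) = (T + 1/(2*T))*(-1/T) = -(T + 1/(2*T))/T)
-M(G) = -(-1 - ½/67²) = -(-1 - ½*1/4489) = -(-1 - 1/8978) = -1*(-8979/8978) = 8979/8978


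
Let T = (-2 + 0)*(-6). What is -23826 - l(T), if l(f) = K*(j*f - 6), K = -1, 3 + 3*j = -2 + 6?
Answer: -23828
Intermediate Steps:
T = 12 (T = -2*(-6) = 12)
j = ⅓ (j = -1 + (-2 + 6)/3 = -1 + (⅓)*4 = -1 + 4/3 = ⅓ ≈ 0.33333)
l(f) = 6 - f/3 (l(f) = -(f/3 - 6) = -(-6 + f/3) = 6 - f/3)
-23826 - l(T) = -23826 - (6 - ⅓*12) = -23826 - (6 - 4) = -23826 - 1*2 = -23826 - 2 = -23828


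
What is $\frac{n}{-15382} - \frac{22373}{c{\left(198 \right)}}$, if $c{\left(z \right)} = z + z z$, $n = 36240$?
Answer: $- \frac{886034983}{303040782} \approx -2.9238$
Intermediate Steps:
$c{\left(z \right)} = z + z^{2}$
$\frac{n}{-15382} - \frac{22373}{c{\left(198 \right)}} = \frac{36240}{-15382} - \frac{22373}{198 \left(1 + 198\right)} = 36240 \left(- \frac{1}{15382}\right) - \frac{22373}{198 \cdot 199} = - \frac{18120}{7691} - \frac{22373}{39402} = - \frac{886034983}{303040782}$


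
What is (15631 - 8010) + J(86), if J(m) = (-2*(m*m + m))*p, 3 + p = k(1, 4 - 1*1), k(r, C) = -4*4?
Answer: 291937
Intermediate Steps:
k(r, C) = -16
p = -19 (p = -3 - 16 = -19)
J(m) = 38*m + 38*m² (J(m) = -2*(m*m + m)*(-19) = -2*(m² + m)*(-19) = -2*(m + m²)*(-19) = (-2*m - 2*m²)*(-19) = 38*m + 38*m²)
(15631 - 8010) + J(86) = (15631 - 8010) + 38*86*(1 + 86) = 7621 + 38*86*87 = 7621 + 284316 = 291937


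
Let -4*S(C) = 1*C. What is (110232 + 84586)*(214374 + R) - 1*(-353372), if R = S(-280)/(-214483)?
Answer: 8957725330526572/214483 ≈ 4.1764e+10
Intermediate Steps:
S(C) = -C/4
R = -70/214483 (R = -1/4*(-280)/(-214483) = 70*(-1/214483) = -70/214483 ≈ -0.00032637)
(110232 + 84586)*(214374 + R) - 1*(-353372) = (110232 + 84586)*(214374 - 70/214483) - 1*(-353372) = 194818*(45979578572/214483) + 353372 = 8957649538239896/214483 + 353372 = 8957725330526572/214483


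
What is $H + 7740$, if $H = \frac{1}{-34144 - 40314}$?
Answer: $\frac{576304919}{74458} \approx 7740.0$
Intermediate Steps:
$H = - \frac{1}{74458}$ ($H = \frac{1}{-74458} = - \frac{1}{74458} \approx -1.343 \cdot 10^{-5}$)
$H + 7740 = - \frac{1}{74458} + 7740 = \frac{576304919}{74458}$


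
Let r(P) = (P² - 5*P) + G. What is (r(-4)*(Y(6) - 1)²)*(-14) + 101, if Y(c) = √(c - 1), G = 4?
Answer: -3259 + 1120*√5 ≈ -754.60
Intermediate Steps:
Y(c) = √(-1 + c)
r(P) = 4 + P² - 5*P (r(P) = (P² - 5*P) + 4 = 4 + P² - 5*P)
(r(-4)*(Y(6) - 1)²)*(-14) + 101 = ((4 + (-4)² - 5*(-4))*(√(-1 + 6) - 1)²)*(-14) + 101 = ((4 + 16 + 20)*(√5 - 1)²)*(-14) + 101 = (40*(-1 + √5)²)*(-14) + 101 = -560*(-1 + √5)² + 101 = 101 - 560*(-1 + √5)²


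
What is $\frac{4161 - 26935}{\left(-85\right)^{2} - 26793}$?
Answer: $\frac{11387}{9784} \approx 1.1638$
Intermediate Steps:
$\frac{4161 - 26935}{\left(-85\right)^{2} - 26793} = - \frac{22774}{7225 - 26793} = - \frac{22774}{-19568} = \left(-22774\right) \left(- \frac{1}{19568}\right) = \frac{11387}{9784}$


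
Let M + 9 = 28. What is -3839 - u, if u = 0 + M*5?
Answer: -3934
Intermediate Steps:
M = 19 (M = -9 + 28 = 19)
u = 95 (u = 0 + 19*5 = 0 + 95 = 95)
-3839 - u = -3839 - 1*95 = -3839 - 95 = -3934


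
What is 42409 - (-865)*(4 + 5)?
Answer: 50194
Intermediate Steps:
42409 - (-865)*(4 + 5) = 42409 - (-865)*9 = 42409 - 1*(-7785) = 42409 + 7785 = 50194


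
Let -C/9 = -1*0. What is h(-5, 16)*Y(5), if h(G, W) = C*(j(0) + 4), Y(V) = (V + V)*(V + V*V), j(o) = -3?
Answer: 0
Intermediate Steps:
C = 0 (C = -(-9)*0 = -9*0 = 0)
Y(V) = 2*V*(V + V²) (Y(V) = (2*V)*(V + V²) = 2*V*(V + V²))
h(G, W) = 0 (h(G, W) = 0*(-3 + 4) = 0*1 = 0)
h(-5, 16)*Y(5) = 0*(2*5²*(1 + 5)) = 0*(2*25*6) = 0*300 = 0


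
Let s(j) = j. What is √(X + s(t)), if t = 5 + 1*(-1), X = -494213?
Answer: 703*I ≈ 703.0*I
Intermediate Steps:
t = 4 (t = 5 - 1 = 4)
√(X + s(t)) = √(-494213 + 4) = √(-494209) = 703*I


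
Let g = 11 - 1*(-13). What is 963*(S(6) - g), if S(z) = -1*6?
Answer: -28890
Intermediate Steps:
S(z) = -6
g = 24 (g = 11 + 13 = 24)
963*(S(6) - g) = 963*(-6 - 1*24) = 963*(-6 - 24) = 963*(-30) = -28890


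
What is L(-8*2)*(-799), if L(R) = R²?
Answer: -204544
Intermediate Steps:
L(-8*2)*(-799) = (-8*2)²*(-799) = (-4*4)²*(-799) = (-16)²*(-799) = 256*(-799) = -204544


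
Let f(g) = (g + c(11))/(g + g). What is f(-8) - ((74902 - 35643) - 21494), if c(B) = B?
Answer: -284243/16 ≈ -17765.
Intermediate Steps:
f(g) = (11 + g)/(2*g) (f(g) = (g + 11)/(g + g) = (11 + g)/((2*g)) = (11 + g)*(1/(2*g)) = (11 + g)/(2*g))
f(-8) - ((74902 - 35643) - 21494) = (½)*(11 - 8)/(-8) - ((74902 - 35643) - 21494) = (½)*(-⅛)*3 - (39259 - 21494) = -3/16 - 1*17765 = -3/16 - 17765 = -284243/16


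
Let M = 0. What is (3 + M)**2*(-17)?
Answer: -153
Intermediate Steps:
(3 + M)**2*(-17) = (3 + 0)**2*(-17) = 3**2*(-17) = 9*(-17) = -153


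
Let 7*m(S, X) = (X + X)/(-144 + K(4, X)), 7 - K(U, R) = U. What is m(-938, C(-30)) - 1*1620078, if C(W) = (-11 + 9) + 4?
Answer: -1599016990/987 ≈ -1.6201e+6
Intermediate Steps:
C(W) = 2 (C(W) = -2 + 4 = 2)
K(U, R) = 7 - U
m(S, X) = -2*X/987 (m(S, X) = ((X + X)/(-144 + (7 - 1*4)))/7 = ((2*X)/(-144 + (7 - 4)))/7 = ((2*X)/(-144 + 3))/7 = ((2*X)/(-141))/7 = ((2*X)*(-1/141))/7 = (-2*X/141)/7 = -2*X/987)
m(-938, C(-30)) - 1*1620078 = -2/987*2 - 1*1620078 = -4/987 - 1620078 = -1599016990/987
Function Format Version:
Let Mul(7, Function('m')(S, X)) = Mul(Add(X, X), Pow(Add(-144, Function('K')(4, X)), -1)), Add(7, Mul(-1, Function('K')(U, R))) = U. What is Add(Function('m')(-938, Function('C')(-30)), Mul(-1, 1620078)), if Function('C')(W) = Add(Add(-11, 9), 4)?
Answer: Rational(-1599016990, 987) ≈ -1.6201e+6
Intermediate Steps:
Function('C')(W) = 2 (Function('C')(W) = Add(-2, 4) = 2)
Function('K')(U, R) = Add(7, Mul(-1, U))
Function('m')(S, X) = Mul(Rational(-2, 987), X) (Function('m')(S, X) = Mul(Rational(1, 7), Mul(Add(X, X), Pow(Add(-144, Add(7, Mul(-1, 4))), -1))) = Mul(Rational(1, 7), Mul(Mul(2, X), Pow(Add(-144, Add(7, -4)), -1))) = Mul(Rational(1, 7), Mul(Mul(2, X), Pow(Add(-144, 3), -1))) = Mul(Rational(1, 7), Mul(Mul(2, X), Pow(-141, -1))) = Mul(Rational(1, 7), Mul(Mul(2, X), Rational(-1, 141))) = Mul(Rational(1, 7), Mul(Rational(-2, 141), X)) = Mul(Rational(-2, 987), X))
Add(Function('m')(-938, Function('C')(-30)), Mul(-1, 1620078)) = Add(Mul(Rational(-2, 987), 2), Mul(-1, 1620078)) = Add(Rational(-4, 987), -1620078) = Rational(-1599016990, 987)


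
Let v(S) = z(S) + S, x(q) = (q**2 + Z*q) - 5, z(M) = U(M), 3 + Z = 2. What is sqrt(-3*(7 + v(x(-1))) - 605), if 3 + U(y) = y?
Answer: I*sqrt(599) ≈ 24.474*I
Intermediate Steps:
Z = -1 (Z = -3 + 2 = -1)
U(y) = -3 + y
z(M) = -3 + M
x(q) = -5 + q**2 - q (x(q) = (q**2 - q) - 5 = -5 + q**2 - q)
v(S) = -3 + 2*S (v(S) = (-3 + S) + S = -3 + 2*S)
sqrt(-3*(7 + v(x(-1))) - 605) = sqrt(-3*(7 + (-3 + 2*(-5 + (-1)**2 - 1*(-1)))) - 605) = sqrt(-3*(7 + (-3 + 2*(-5 + 1 + 1))) - 605) = sqrt(-3*(7 + (-3 + 2*(-3))) - 605) = sqrt(-3*(7 + (-3 - 6)) - 605) = sqrt(-3*(7 - 9) - 605) = sqrt(-3*(-2) - 605) = sqrt(6 - 605) = sqrt(-599) = I*sqrt(599)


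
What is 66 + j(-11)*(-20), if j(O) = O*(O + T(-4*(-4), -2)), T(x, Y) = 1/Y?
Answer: -2464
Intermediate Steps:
j(O) = O*(-½ + O) (j(O) = O*(O + 1/(-2)) = O*(O - ½) = O*(-½ + O))
66 + j(-11)*(-20) = 66 - 11*(-½ - 11)*(-20) = 66 - 11*(-23/2)*(-20) = 66 + (253/2)*(-20) = 66 - 2530 = -2464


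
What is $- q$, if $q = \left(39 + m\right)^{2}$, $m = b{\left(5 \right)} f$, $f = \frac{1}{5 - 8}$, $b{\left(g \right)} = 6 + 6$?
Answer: $-1225$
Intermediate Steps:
$b{\left(g \right)} = 12$
$f = - \frac{1}{3}$ ($f = \frac{1}{-3} = - \frac{1}{3} \approx -0.33333$)
$m = -4$ ($m = 12 \left(- \frac{1}{3}\right) = -4$)
$q = 1225$ ($q = \left(39 - 4\right)^{2} = 35^{2} = 1225$)
$- q = \left(-1\right) 1225 = -1225$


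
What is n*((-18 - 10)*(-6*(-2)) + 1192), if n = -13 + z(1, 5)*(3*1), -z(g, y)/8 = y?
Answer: -113848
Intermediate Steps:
z(g, y) = -8*y
n = -133 (n = -13 + (-8*5)*(3*1) = -13 - 40*3 = -13 - 120 = -133)
n*((-18 - 10)*(-6*(-2)) + 1192) = -133*((-18 - 10)*(-6*(-2)) + 1192) = -133*(-28*12 + 1192) = -133*(-336 + 1192) = -133*856 = -113848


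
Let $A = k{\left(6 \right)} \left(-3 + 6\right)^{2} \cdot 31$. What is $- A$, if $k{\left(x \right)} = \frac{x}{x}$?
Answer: $-279$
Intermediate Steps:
$k{\left(x \right)} = 1$
$A = 279$ ($A = 1 \left(-3 + 6\right)^{2} \cdot 31 = 1 \cdot 3^{2} \cdot 31 = 1 \cdot 9 \cdot 31 = 9 \cdot 31 = 279$)
$- A = \left(-1\right) 279 = -279$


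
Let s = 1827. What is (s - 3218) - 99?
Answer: -1490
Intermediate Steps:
(s - 3218) - 99 = (1827 - 3218) - 99 = -1391 - 99 = -1490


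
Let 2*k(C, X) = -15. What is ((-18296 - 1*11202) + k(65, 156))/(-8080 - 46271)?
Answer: 59011/108702 ≈ 0.54287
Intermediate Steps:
k(C, X) = -15/2 (k(C, X) = (½)*(-15) = -15/2)
((-18296 - 1*11202) + k(65, 156))/(-8080 - 46271) = ((-18296 - 1*11202) - 15/2)/(-8080 - 46271) = ((-18296 - 11202) - 15/2)/(-54351) = (-29498 - 15/2)*(-1/54351) = -59011/2*(-1/54351) = 59011/108702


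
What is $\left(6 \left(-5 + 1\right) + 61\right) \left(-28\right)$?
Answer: $-1036$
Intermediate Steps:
$\left(6 \left(-5 + 1\right) + 61\right) \left(-28\right) = \left(6 \left(-4\right) + 61\right) \left(-28\right) = \left(-24 + 61\right) \left(-28\right) = 37 \left(-28\right) = -1036$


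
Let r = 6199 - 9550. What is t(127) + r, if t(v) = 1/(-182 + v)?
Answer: -184306/55 ≈ -3351.0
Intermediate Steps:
r = -3351
t(127) + r = 1/(-182 + 127) - 3351 = 1/(-55) - 3351 = -1/55 - 3351 = -184306/55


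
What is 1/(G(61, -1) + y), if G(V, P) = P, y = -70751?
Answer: -1/70752 ≈ -1.4134e-5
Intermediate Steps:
1/(G(61, -1) + y) = 1/(-1 - 70751) = 1/(-70752) = -1/70752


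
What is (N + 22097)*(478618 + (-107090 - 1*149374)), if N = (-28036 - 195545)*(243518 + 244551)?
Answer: -24242096055904768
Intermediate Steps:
N = -109122955089 (N = -223581*488069 = -109122955089)
(N + 22097)*(478618 + (-107090 - 1*149374)) = (-109122955089 + 22097)*(478618 + (-107090 - 1*149374)) = -109122932992*(478618 + (-107090 - 149374)) = -109122932992*(478618 - 256464) = -109122932992*222154 = -24242096055904768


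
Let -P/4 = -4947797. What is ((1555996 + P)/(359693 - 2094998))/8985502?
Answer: -3557864/2598764424685 ≈ -1.3691e-6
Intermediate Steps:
P = 19791188 (P = -4*(-4947797) = 19791188)
((1555996 + P)/(359693 - 2094998))/8985502 = ((1555996 + 19791188)/(359693 - 2094998))/8985502 = (21347184/(-1735305))*(1/8985502) = (21347184*(-1/1735305))*(1/8985502) = -7115728/578435*1/8985502 = -3557864/2598764424685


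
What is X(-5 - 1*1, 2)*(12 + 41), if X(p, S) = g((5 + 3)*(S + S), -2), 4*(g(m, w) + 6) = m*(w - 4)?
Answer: -2862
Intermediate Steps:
g(m, w) = -6 + m*(-4 + w)/4 (g(m, w) = -6 + (m*(w - 4))/4 = -6 + (m*(-4 + w))/4 = -6 + m*(-4 + w)/4)
X(p, S) = -6 - 24*S (X(p, S) = -6 - (5 + 3)*(S + S) + (¼)*((5 + 3)*(S + S))*(-2) = -6 - 8*2*S + (¼)*(8*(2*S))*(-2) = -6 - 16*S + (¼)*(16*S)*(-2) = -6 - 16*S - 8*S = -6 - 24*S)
X(-5 - 1*1, 2)*(12 + 41) = (-6 - 24*2)*(12 + 41) = (-6 - 48)*53 = -54*53 = -2862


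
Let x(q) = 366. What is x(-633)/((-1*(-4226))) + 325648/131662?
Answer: 356094185/139100903 ≈ 2.5600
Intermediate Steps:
x(-633)/((-1*(-4226))) + 325648/131662 = 366/((-1*(-4226))) + 325648/131662 = 366/4226 + 325648*(1/131662) = 366*(1/4226) + 162824/65831 = 183/2113 + 162824/65831 = 356094185/139100903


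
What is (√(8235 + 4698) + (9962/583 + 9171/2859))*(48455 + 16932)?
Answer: 737304923579/555599 + 196161*√1437 ≈ 8.7631e+6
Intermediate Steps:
(√(8235 + 4698) + (9962/583 + 9171/2859))*(48455 + 16932) = (√12933 + (9962*(1/583) + 9171*(1/2859)))*65387 = (3*√1437 + (9962/583 + 3057/953))*65387 = (3*√1437 + 11276017/555599)*65387 = (11276017/555599 + 3*√1437)*65387 = 737304923579/555599 + 196161*√1437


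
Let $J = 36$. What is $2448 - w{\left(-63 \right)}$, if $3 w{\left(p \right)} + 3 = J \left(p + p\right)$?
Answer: $3961$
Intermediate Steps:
$w{\left(p \right)} = -1 + 24 p$ ($w{\left(p \right)} = -1 + \frac{36 \left(p + p\right)}{3} = -1 + \frac{36 \cdot 2 p}{3} = -1 + \frac{72 p}{3} = -1 + 24 p$)
$2448 - w{\left(-63 \right)} = 2448 - \left(-1 + 24 \left(-63\right)\right) = 2448 - \left(-1 - 1512\right) = 2448 - -1513 = 2448 + 1513 = 3961$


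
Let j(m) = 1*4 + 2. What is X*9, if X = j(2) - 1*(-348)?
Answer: 3186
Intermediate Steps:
j(m) = 6 (j(m) = 4 + 2 = 6)
X = 354 (X = 6 - 1*(-348) = 6 + 348 = 354)
X*9 = 354*9 = 3186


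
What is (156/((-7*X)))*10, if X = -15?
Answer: 104/7 ≈ 14.857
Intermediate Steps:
(156/((-7*X)))*10 = (156/((-7*(-15))))*10 = (156/105)*10 = (156*(1/105))*10 = (52/35)*10 = 104/7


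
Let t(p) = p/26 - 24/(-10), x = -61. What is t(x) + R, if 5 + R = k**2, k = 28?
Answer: 101277/130 ≈ 779.05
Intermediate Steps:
R = 779 (R = -5 + 28**2 = -5 + 784 = 779)
t(p) = 12/5 + p/26 (t(p) = p*(1/26) - 24*(-1/10) = p/26 + 12/5 = 12/5 + p/26)
t(x) + R = (12/5 + (1/26)*(-61)) + 779 = (12/5 - 61/26) + 779 = 7/130 + 779 = 101277/130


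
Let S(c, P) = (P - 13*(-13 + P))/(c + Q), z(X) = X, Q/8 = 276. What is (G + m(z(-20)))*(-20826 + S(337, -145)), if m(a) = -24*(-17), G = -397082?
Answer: 21023825531914/2545 ≈ 8.2608e+9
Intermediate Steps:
Q = 2208 (Q = 8*276 = 2208)
m(a) = 408
S(c, P) = (169 - 12*P)/(2208 + c) (S(c, P) = (P - 13*(-13 + P))/(c + 2208) = (P + (169 - 13*P))/(2208 + c) = (169 - 12*P)/(2208 + c))
(G + m(z(-20)))*(-20826 + S(337, -145)) = (-397082 + 408)*(-20826 + (169 - 12*(-145))/(2208 + 337)) = -396674*(-20826 + (169 + 1740)/2545) = -396674*(-20826 + (1/2545)*1909) = -396674*(-20826 + 1909/2545) = -396674*(-53000261/2545) = 21023825531914/2545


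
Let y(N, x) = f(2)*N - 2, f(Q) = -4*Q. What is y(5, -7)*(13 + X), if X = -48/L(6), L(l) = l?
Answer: -210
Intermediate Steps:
y(N, x) = -2 - 8*N (y(N, x) = (-4*2)*N - 2 = -8*N - 2 = -2 - 8*N)
X = -8 (X = -48/6 = -48*⅙ = -8)
y(5, -7)*(13 + X) = (-2 - 8*5)*(13 - 8) = (-2 - 40)*5 = -42*5 = -210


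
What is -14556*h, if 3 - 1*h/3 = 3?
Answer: 0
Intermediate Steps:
h = 0 (h = 9 - 3*3 = 9 - 9 = 0)
-14556*h = -14556*0 = 0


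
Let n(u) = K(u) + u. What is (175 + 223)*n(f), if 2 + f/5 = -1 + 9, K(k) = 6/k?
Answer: 60098/5 ≈ 12020.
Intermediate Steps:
f = 30 (f = -10 + 5*(-1 + 9) = -10 + 5*8 = -10 + 40 = 30)
n(u) = u + 6/u (n(u) = 6/u + u = u + 6/u)
(175 + 223)*n(f) = (175 + 223)*(30 + 6/30) = 398*(30 + 6*(1/30)) = 398*(30 + ⅕) = 398*(151/5) = 60098/5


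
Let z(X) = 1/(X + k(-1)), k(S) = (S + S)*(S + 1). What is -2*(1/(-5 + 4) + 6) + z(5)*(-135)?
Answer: -37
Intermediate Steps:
k(S) = 2*S*(1 + S) (k(S) = (2*S)*(1 + S) = 2*S*(1 + S))
z(X) = 1/X (z(X) = 1/(X + 2*(-1)*(1 - 1)) = 1/(X + 2*(-1)*0) = 1/(X + 0) = 1/X)
-2*(1/(-5 + 4) + 6) + z(5)*(-135) = -2*(1/(-5 + 4) + 6) - 135/5 = -2*(1/(-1) + 6) + (⅕)*(-135) = -2*(-1 + 6) - 27 = -2*5 - 27 = -10 - 27 = -37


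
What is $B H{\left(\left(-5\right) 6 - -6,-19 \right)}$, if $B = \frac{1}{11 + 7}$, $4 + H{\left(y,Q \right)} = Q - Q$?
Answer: $- \frac{2}{9} \approx -0.22222$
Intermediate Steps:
$H{\left(y,Q \right)} = -4$ ($H{\left(y,Q \right)} = -4 + \left(Q - Q\right) = -4 + 0 = -4$)
$B = \frac{1}{18} \approx 0.055556$
$B H{\left(\left(-5\right) 6 - -6,-19 \right)} = \frac{1}{18} \left(-4\right) = - \frac{2}{9}$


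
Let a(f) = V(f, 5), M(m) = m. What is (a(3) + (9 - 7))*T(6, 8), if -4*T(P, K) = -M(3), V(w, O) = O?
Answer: 21/4 ≈ 5.2500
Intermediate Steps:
a(f) = 5
T(P, K) = ¾ (T(P, K) = -(-1)*3/4 = -¼*(-3) = ¾)
(a(3) + (9 - 7))*T(6, 8) = (5 + (9 - 7))*(¾) = (5 + 2)*(¾) = 7*(¾) = 21/4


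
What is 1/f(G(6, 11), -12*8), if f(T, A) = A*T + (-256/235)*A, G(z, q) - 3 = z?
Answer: -235/178464 ≈ -0.0013168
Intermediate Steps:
G(z, q) = 3 + z
f(T, A) = -256*A/235 + A*T (f(T, A) = A*T + (-256*1/235)*A = A*T - 256*A/235 = -256*A/235 + A*T)
1/f(G(6, 11), -12*8) = 1/((-12*8)*(-256 + 235*(3 + 6))/235) = 1/((1/235)*(-96)*(-256 + 235*9)) = 1/((1/235)*(-96)*(-256 + 2115)) = 1/((1/235)*(-96)*1859) = 1/(-178464/235) = -235/178464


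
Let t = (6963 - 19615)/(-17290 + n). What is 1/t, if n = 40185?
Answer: -22895/12652 ≈ -1.8096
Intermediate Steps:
t = -12652/22895 (t = (6963 - 19615)/(-17290 + 40185) = -12652/22895 ≈ -0.55261)
1/t = 1/(-12652/22895) = -22895/12652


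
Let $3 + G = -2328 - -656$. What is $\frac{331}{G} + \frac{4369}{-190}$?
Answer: $- \frac{1476193}{63650} \approx -23.192$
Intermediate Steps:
$G = -1675$ ($G = -3 - 1672 = -1675$)
$\frac{331}{G} + \frac{4369}{-190} = \frac{331}{-1675} + \frac{4369}{-190} = 331 \left(- \frac{1}{1675}\right) + 4369 \left(- \frac{1}{190}\right) = - \frac{331}{1675} - \frac{4369}{190} = - \frac{1476193}{63650}$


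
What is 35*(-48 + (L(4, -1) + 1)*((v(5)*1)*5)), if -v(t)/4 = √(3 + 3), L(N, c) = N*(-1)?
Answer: -1680 + 2100*√6 ≈ 3463.9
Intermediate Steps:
L(N, c) = -N
v(t) = -4*√6 (v(t) = -4*√(3 + 3) = -4*√6)
35*(-48 + (L(4, -1) + 1)*((v(5)*1)*5)) = 35*(-48 + (-1*4 + 1)*((-4*√6*1)*5)) = 35*(-48 + (-4 + 1)*(-4*√6*5)) = 35*(-48 - (-60)*√6) = 35*(-48 + 60*√6) = -1680 + 2100*√6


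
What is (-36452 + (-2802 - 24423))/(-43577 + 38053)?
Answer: 63677/5524 ≈ 11.527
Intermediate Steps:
(-36452 + (-2802 - 24423))/(-43577 + 38053) = (-36452 - 27225)/(-5524) = -63677*(-1/5524) = 63677/5524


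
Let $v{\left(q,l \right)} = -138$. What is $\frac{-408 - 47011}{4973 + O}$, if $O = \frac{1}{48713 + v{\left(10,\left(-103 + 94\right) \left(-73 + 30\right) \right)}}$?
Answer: $- \frac{2303377925}{241563476} \approx -9.5353$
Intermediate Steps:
$O = \frac{1}{48575}$ ($O = \frac{1}{48713 - 138} = \frac{1}{48575} \approx 2.0587 \cdot 10^{-5}$)
$\frac{-408 - 47011}{4973 + O} = \frac{-408 - 47011}{4973 + \frac{1}{48575}} = - \frac{47419}{\frac{241563476}{48575}} = \left(-47419\right) \frac{48575}{241563476} = - \frac{2303377925}{241563476}$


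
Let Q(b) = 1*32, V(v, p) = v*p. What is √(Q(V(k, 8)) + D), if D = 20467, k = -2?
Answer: √20499 ≈ 143.17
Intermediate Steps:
V(v, p) = p*v
Q(b) = 32
√(Q(V(k, 8)) + D) = √(32 + 20467) = √20499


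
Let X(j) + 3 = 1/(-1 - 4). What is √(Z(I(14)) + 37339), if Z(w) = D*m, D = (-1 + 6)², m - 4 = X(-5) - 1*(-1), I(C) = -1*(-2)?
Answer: 2*√9346 ≈ 193.35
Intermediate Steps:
X(j) = -16/5 (X(j) = -3 + 1/(-1 - 4) = -3 + 1/(-5) = -3 - ⅕ = -16/5)
I(C) = 2
m = 9/5 (m = 4 + (-16/5 - 1*(-1)) = 4 + (-16/5 + 1) = 4 - 11/5 = 9/5 ≈ 1.8000)
D = 25 (D = 5² = 25)
Z(w) = 45 (Z(w) = 25*(9/5) = 45)
√(Z(I(14)) + 37339) = √(45 + 37339) = √37384 = 2*√9346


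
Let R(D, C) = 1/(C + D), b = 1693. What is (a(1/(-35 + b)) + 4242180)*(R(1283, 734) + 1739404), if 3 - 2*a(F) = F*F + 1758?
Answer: 81809673496770546752311/11089320776 ≈ 7.3773e+12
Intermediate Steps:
a(F) = -1755/2 - F**2/2 (a(F) = 3/2 - (F*F + 1758)/2 = 3/2 - (F**2 + 1758)/2 = 3/2 - (1758 + F**2)/2 = 3/2 + (-879 - F**2/2) = -1755/2 - F**2/2)
(a(1/(-35 + b)) + 4242180)*(R(1283, 734) + 1739404) = ((-1755/2 - 1/(2*(-35 + 1693)**2)) + 4242180)*(1/(734 + 1283) + 1739404) = ((-1755/2 - (1/1658)**2/2) + 4242180)*(1/2017 + 1739404) = ((-1755/2 - 1/2*1/2748964) + 4242180)*(3508377869/2017) = ((-1755/2 - 1/5497928) + 4242180)*(3508377869/2017) = (-4824431821/5497928 + 4242180)*(3508377869/2017) = (23318375771219/5497928)*(3508377869/2017) = 81809673496770546752311/11089320776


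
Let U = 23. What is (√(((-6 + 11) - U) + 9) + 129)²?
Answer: 16632 + 774*I ≈ 16632.0 + 774.0*I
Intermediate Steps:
(√(((-6 + 11) - U) + 9) + 129)² = (√(((-6 + 11) - 1*23) + 9) + 129)² = (√((5 - 23) + 9) + 129)² = (√(-18 + 9) + 129)² = (√(-9) + 129)² = (3*I + 129)² = (129 + 3*I)²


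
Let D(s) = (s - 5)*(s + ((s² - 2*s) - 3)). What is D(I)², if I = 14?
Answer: 2595321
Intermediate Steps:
D(s) = (-5 + s)*(-3 + s² - s) (D(s) = (-5 + s)*(s + (-3 + s² - 2*s)) = (-5 + s)*(-3 + s² - s))
D(I)² = (15 + 14³ - 6*14² + 2*14)² = (15 + 2744 - 6*196 + 28)² = (15 + 2744 - 1176 + 28)² = 1611² = 2595321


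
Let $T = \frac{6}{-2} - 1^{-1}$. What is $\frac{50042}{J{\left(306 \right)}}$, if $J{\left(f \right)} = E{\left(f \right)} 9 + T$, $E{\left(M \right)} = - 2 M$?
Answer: $- \frac{25021}{2756} \approx -9.0787$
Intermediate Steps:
$T = -4$ ($T = 6 \left(- \frac{1}{2}\right) - 1 = -3 - 1 = -4$)
$J{\left(f \right)} = -4 - 18 f$ ($J{\left(f \right)} = - 2 f 9 - 4 = - 18 f - 4 = -4 - 18 f$)
$\frac{50042}{J{\left(306 \right)}} = \frac{50042}{-4 - 5508} = \frac{50042}{-5512} = 50042 \left(- \frac{1}{5512}\right) = - \frac{25021}{2756}$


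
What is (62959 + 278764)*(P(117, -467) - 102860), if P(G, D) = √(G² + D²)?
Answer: -35149627780 + 5809291*√802 ≈ -3.4985e+10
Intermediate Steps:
P(G, D) = √(D² + G²)
(62959 + 278764)*(P(117, -467) - 102860) = (62959 + 278764)*(√((-467)² + 117²) - 102860) = 341723*(√(218089 + 13689) - 102860) = 341723*(√231778 - 102860) = 341723*(17*√802 - 102860) = 341723*(-102860 + 17*√802) = -35149627780 + 5809291*√802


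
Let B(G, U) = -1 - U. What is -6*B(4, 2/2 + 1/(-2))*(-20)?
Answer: -180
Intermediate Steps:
-6*B(4, 2/2 + 1/(-2))*(-20) = -6*(-1 - (2/2 + 1/(-2)))*(-20) = -6*(-1 - (2*(½) + 1*(-½)))*(-20) = -6*(-1 - (1 - ½))*(-20) = -6*(-1 - 1*½)*(-20) = -6*(-1 - ½)*(-20) = -6*(-3/2)*(-20) = 9*(-20) = -180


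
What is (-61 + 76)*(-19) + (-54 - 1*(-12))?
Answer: -327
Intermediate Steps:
(-61 + 76)*(-19) + (-54 - 1*(-12)) = 15*(-19) + (-54 + 12) = -285 - 42 = -327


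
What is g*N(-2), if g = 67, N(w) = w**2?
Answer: 268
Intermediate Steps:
g*N(-2) = 67*(-2)**2 = 67*4 = 268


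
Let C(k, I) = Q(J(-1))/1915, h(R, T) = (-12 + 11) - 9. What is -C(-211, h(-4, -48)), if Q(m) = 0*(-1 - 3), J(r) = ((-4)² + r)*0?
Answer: 0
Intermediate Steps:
J(r) = 0 (J(r) = (16 + r)*0 = 0)
Q(m) = 0 (Q(m) = 0*(-4) = 0)
h(R, T) = -10 (h(R, T) = -1 - 9 = -10)
C(k, I) = 0 (C(k, I) = 0/1915 = 0*(1/1915) = 0)
-C(-211, h(-4, -48)) = -1*0 = 0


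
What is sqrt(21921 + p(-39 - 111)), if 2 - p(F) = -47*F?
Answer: sqrt(14873) ≈ 121.95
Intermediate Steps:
p(F) = 2 + 47*F (p(F) = 2 - (-47)*F = 2 + 47*F)
sqrt(21921 + p(-39 - 111)) = sqrt(21921 + (2 + 47*(-39 - 111))) = sqrt(21921 + (2 + 47*(-150))) = sqrt(21921 + (2 - 7050)) = sqrt(21921 - 7048) = sqrt(14873)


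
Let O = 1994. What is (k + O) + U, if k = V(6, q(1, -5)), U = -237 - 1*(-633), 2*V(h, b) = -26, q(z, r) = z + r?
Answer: 2377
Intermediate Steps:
q(z, r) = r + z
V(h, b) = -13 (V(h, b) = (1/2)*(-26) = -13)
U = 396 (U = -237 + 633 = 396)
k = -13
(k + O) + U = (-13 + 1994) + 396 = 1981 + 396 = 2377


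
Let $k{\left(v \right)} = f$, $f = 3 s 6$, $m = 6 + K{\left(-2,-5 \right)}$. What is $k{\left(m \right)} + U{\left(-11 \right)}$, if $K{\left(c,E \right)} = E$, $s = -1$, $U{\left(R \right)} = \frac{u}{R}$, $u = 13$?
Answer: $- \frac{211}{11} \approx -19.182$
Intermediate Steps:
$U{\left(R \right)} = \frac{13}{R}$
$m = 1$ ($m = 6 - 5 = 1$)
$f = -18$ ($f = 3 \left(-1\right) 6 = \left(-3\right) 6 = -18$)
$k{\left(v \right)} = -18$
$k{\left(m \right)} + U{\left(-11 \right)} = -18 + \frac{13}{-11} = -18 + 13 \left(- \frac{1}{11}\right) = -18 - \frac{13}{11} = - \frac{211}{11}$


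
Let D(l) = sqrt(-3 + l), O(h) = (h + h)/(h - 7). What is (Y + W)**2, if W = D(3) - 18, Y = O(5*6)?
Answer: 125316/529 ≈ 236.89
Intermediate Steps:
O(h) = 2*h/(-7 + h) (O(h) = (2*h)/(-7 + h) = 2*h/(-7 + h))
Y = 60/23 (Y = 2*(5*6)/(-7 + 5*6) = 2*30/(-7 + 30) = 2*30/23 = 2*30*(1/23) = 60/23 ≈ 2.6087)
W = -18 (W = sqrt(-3 + 3) - 18 = sqrt(0) - 18 = 0 - 18 = -18)
(Y + W)**2 = (60/23 - 18)**2 = (-354/23)**2 = 125316/529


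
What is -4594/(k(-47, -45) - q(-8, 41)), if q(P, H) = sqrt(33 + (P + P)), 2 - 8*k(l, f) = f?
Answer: -1727344/1121 - 294016*sqrt(17)/1121 ≈ -2622.3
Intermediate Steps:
k(l, f) = 1/4 - f/8
q(P, H) = sqrt(33 + 2*P)
-4594/(k(-47, -45) - q(-8, 41)) = -4594/((1/4 - 1/8*(-45)) - sqrt(33 + 2*(-8))) = -4594/((1/4 + 45/8) - sqrt(33 - 16)) = -4594/(47/8 - sqrt(17))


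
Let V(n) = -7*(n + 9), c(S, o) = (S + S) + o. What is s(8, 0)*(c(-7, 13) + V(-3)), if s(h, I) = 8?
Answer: -344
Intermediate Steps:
c(S, o) = o + 2*S (c(S, o) = 2*S + o = o + 2*S)
V(n) = -63 - 7*n (V(n) = -7*(9 + n) = -63 - 7*n)
s(8, 0)*(c(-7, 13) + V(-3)) = 8*((13 + 2*(-7)) + (-63 - 7*(-3))) = 8*((13 - 14) + (-63 + 21)) = 8*(-1 - 42) = 8*(-43) = -344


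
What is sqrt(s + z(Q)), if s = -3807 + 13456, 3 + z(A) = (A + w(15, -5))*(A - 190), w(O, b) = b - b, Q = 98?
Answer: 3*sqrt(70) ≈ 25.100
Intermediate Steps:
w(O, b) = 0
z(A) = -3 + A*(-190 + A) (z(A) = -3 + (A + 0)*(A - 190) = -3 + A*(-190 + A))
s = 9649
sqrt(s + z(Q)) = sqrt(9649 + (-3 + 98**2 - 190*98)) = sqrt(9649 + (-3 + 9604 - 18620)) = sqrt(9649 - 9019) = sqrt(630) = 3*sqrt(70)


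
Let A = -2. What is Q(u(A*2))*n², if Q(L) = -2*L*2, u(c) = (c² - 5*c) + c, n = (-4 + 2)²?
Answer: -2048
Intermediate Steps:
n = 4 (n = (-2)² = 4)
u(c) = c² - 4*c
Q(L) = -4*L
Q(u(A*2))*n² = -4*(-2*2)*(-4 - 2*2)*4² = -(-16)*(-4 - 4)*16 = -(-16)*(-8)*16 = -4*32*16 = -128*16 = -2048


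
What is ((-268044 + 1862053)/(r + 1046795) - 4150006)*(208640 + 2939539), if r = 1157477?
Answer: -28798724324286464517/2204272 ≈ -1.3065e+13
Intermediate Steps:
((-268044 + 1862053)/(r + 1046795) - 4150006)*(208640 + 2939539) = ((-268044 + 1862053)/(1157477 + 1046795) - 4150006)*(208640 + 2939539) = (1594009/2204272 - 4150006)*3148179 = -9147740431623/2204272*3148179 = -28798724324286464517/2204272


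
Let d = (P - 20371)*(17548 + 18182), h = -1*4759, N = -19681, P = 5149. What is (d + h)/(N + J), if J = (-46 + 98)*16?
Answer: 543886819/18849 ≈ 28855.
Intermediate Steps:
J = 832 (J = 52*16 = 832)
h = -4759
d = -543882060 (d = (5149 - 20371)*(17548 + 18182) = -15222*35730 = -543882060)
(d + h)/(N + J) = (-543882060 - 4759)/(-19681 + 832) = -543886819/(-18849) = -543886819*(-1/18849) = 543886819/18849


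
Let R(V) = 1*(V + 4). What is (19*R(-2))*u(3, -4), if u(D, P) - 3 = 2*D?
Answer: 342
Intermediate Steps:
R(V) = 4 + V (R(V) = 1*(4 + V) = 4 + V)
u(D, P) = 3 + 2*D
(19*R(-2))*u(3, -4) = (19*(4 - 2))*(3 + 2*3) = (19*2)*(3 + 6) = 38*9 = 342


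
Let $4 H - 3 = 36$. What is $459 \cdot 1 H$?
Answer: $\frac{17901}{4} \approx 4475.3$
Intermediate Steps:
$H = \frac{39}{4}$ ($H = \frac{3}{4} + \frac{1}{4} \cdot 36 = \frac{3}{4} + 9 = \frac{39}{4} \approx 9.75$)
$459 \cdot 1 H = 459 \cdot 1 \cdot \frac{39}{4} = 459 \cdot \frac{39}{4} = \frac{17901}{4}$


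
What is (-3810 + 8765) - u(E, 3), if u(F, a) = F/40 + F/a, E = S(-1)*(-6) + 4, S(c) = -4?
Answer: 148349/30 ≈ 4945.0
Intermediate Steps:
E = 28 (E = -4*(-6) + 4 = 24 + 4 = 28)
u(F, a) = F/40 + F/a (u(F, a) = F*(1/40) + F/a = F/40 + F/a)
(-3810 + 8765) - u(E, 3) = (-3810 + 8765) - ((1/40)*28 + 28/3) = 4955 - (7/10 + 28*(1/3)) = 4955 - (7/10 + 28/3) = 4955 - 1*301/30 = 4955 - 301/30 = 148349/30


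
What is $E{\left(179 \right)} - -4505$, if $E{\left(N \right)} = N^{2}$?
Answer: $36546$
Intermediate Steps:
$E{\left(179 \right)} - -4505 = 179^{2} - -4505 = 32041 + 4505 = 36546$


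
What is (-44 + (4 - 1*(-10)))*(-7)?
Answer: 210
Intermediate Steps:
(-44 + (4 - 1*(-10)))*(-7) = (-44 + (4 + 10))*(-7) = (-44 + 14)*(-7) = -30*(-7) = 210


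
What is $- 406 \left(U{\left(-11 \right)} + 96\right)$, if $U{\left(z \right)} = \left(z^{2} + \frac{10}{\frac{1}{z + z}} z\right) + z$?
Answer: $-1066156$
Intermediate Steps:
$U{\left(z \right)} = z + 21 z^{2}$ ($U{\left(z \right)} = \left(z^{2} + \frac{10}{\frac{1}{2 z}} z\right) + z = \left(z^{2} + \frac{10}{\frac{1}{2} \frac{1}{z}} z\right) + z = \left(z^{2} + 10 \cdot 2 z z\right) + z = \left(z^{2} + 20 z z\right) + z = \left(z^{2} + 20 z^{2}\right) + z = 21 z^{2} + z = z + 21 z^{2}$)
$- 406 \left(U{\left(-11 \right)} + 96\right) = - 406 \left(- 11 \left(1 + 21 \left(-11\right)\right) + 96\right) = - 406 \left(- 11 \left(1 - 231\right) + 96\right) = - 406 \left(\left(-11\right) \left(-230\right) + 96\right) = - 406 \left(2530 + 96\right) = \left(-406\right) 2626 = -1066156$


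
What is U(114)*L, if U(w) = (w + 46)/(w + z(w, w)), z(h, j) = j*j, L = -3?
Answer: -16/437 ≈ -0.036613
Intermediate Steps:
z(h, j) = j²
U(w) = (46 + w)/(w + w²) (U(w) = (w + 46)/(w + w²) = (46 + w)/(w + w²))
U(114)*L = ((46 + 114)/(114*(1 + 114)))*(-3) = ((1/114)*160/115)*(-3) = ((1/114)*(1/115)*160)*(-3) = (16/1311)*(-3) = -16/437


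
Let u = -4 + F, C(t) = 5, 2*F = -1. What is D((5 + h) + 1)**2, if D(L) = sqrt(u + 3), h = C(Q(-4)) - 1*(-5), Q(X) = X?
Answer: -3/2 ≈ -1.5000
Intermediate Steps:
F = -1/2 (F = (1/2)*(-1) = -1/2 ≈ -0.50000)
u = -9/2 (u = -4 - 1/2 = -9/2 ≈ -4.5000)
h = 10 (h = 5 - 1*(-5) = 5 + 5 = 10)
D(L) = I*sqrt(6)/2 (D(L) = sqrt(-9/2 + 3) = sqrt(-3/2) = I*sqrt(6)/2)
D((5 + h) + 1)**2 = (I*sqrt(6)/2)**2 = -3/2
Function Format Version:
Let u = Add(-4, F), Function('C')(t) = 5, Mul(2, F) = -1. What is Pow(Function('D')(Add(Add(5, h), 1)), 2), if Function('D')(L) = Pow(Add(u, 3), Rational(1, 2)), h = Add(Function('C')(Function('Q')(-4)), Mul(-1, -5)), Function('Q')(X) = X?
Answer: Rational(-3, 2) ≈ -1.5000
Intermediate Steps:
F = Rational(-1, 2) (F = Mul(Rational(1, 2), -1) = Rational(-1, 2) ≈ -0.50000)
u = Rational(-9, 2) (u = Add(-4, Rational(-1, 2)) = Rational(-9, 2) ≈ -4.5000)
h = 10 (h = Add(5, Mul(-1, -5)) = Add(5, 5) = 10)
Function('D')(L) = Mul(Rational(1, 2), I, Pow(6, Rational(1, 2))) (Function('D')(L) = Pow(Add(Rational(-9, 2), 3), Rational(1, 2)) = Pow(Rational(-3, 2), Rational(1, 2)) = Mul(Rational(1, 2), I, Pow(6, Rational(1, 2))))
Pow(Function('D')(Add(Add(5, h), 1)), 2) = Pow(Mul(Rational(1, 2), I, Pow(6, Rational(1, 2))), 2) = Rational(-3, 2)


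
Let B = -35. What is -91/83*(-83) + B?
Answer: 56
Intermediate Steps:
-91/83*(-83) + B = -91/83*(-83) - 35 = 91 - 35 = 56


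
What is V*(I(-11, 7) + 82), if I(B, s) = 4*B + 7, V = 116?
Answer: 5220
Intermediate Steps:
I(B, s) = 7 + 4*B
V*(I(-11, 7) + 82) = 116*((7 + 4*(-11)) + 82) = 116*((7 - 44) + 82) = 116*(-37 + 82) = 116*45 = 5220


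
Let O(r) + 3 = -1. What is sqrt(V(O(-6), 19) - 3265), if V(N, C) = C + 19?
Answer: I*sqrt(3227) ≈ 56.807*I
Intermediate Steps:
O(r) = -4 (O(r) = -3 - 1 = -4)
V(N, C) = 19 + C
sqrt(V(O(-6), 19) - 3265) = sqrt((19 + 19) - 3265) = sqrt(38 - 3265) = sqrt(-3227) = I*sqrt(3227)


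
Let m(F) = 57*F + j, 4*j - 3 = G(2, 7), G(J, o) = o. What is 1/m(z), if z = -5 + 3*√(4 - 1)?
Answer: 1130/31667 + 684*√3/31667 ≈ 0.073096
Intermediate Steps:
j = 5/2 (j = ¾ + (¼)*7 = ¾ + 7/4 = 5/2 ≈ 2.5000)
z = -5 + 3*√3 ≈ 0.19615
m(F) = 5/2 + 57*F (m(F) = 57*F + 5/2 = 5/2 + 57*F)
1/m(z) = 1/(5/2 + 57*(-5 + 3*√3)) = 1/(5/2 + (-285 + 171*√3)) = 1/(-565/2 + 171*√3)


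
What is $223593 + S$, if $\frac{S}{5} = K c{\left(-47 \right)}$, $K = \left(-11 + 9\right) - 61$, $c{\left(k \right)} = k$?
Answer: $238398$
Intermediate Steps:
$K = -63$ ($K = -2 - 61 = -63$)
$S = 14805$ ($S = 5 \left(\left(-63\right) \left(-47\right)\right) = 5 \cdot 2961 = 14805$)
$223593 + S = 223593 + 14805 = 238398$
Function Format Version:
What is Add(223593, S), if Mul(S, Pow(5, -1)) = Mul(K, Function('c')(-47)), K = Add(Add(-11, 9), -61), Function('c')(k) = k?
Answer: 238398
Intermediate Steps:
K = -63 (K = Add(-2, -61) = -63)
S = 14805 (S = Mul(5, Mul(-63, -47)) = Mul(5, 2961) = 14805)
Add(223593, S) = Add(223593, 14805) = 238398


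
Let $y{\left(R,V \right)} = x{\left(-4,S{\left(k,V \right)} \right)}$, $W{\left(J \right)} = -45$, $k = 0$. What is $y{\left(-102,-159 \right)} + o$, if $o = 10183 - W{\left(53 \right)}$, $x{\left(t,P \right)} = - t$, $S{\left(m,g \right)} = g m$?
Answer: $10232$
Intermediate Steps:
$y{\left(R,V \right)} = 4$ ($y{\left(R,V \right)} = \left(-1\right) \left(-4\right) = 4$)
$o = 10228$ ($o = 10183 - -45 = 10183 + 45 = 10228$)
$y{\left(-102,-159 \right)} + o = 4 + 10228 = 10232$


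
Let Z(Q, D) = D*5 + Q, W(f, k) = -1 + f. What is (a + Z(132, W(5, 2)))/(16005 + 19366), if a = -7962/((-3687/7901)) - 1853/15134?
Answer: 320173564971/657889493506 ≈ 0.48667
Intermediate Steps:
a = 317346412699/18599686 (a = -7962/((-3687*1/7901)) - 1853*1/15134 = -7962/(-3687/7901) - 1853/15134 = -7962*(-7901/3687) - 1853/15134 = 20969254/1229 - 1853/15134 = 317346412699/18599686 ≈ 17062.)
Z(Q, D) = Q + 5*D (Z(Q, D) = 5*D + Q = Q + 5*D)
(a + Z(132, W(5, 2)))/(16005 + 19366) = (317346412699/18599686 + (132 + 5*(-1 + 5)))/(16005 + 19366) = (317346412699/18599686 + (132 + 5*4))/35371 = (317346412699/18599686 + (132 + 20))*(1/35371) = (317346412699/18599686 + 152)*(1/35371) = (320173564971/18599686)*(1/35371) = 320173564971/657889493506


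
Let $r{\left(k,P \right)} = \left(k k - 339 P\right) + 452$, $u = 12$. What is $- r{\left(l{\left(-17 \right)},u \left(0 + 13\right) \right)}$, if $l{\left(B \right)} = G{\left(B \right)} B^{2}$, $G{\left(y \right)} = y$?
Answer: $-24085137$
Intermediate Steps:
$l{\left(B \right)} = B^{3}$ ($l{\left(B \right)} = B B^{2} = B^{3}$)
$r{\left(k,P \right)} = 452 + k^{2} - 339 P$ ($r{\left(k,P \right)} = \left(k^{2} - 339 P\right) + 452 = 452 + k^{2} - 339 P$)
$- r{\left(l{\left(-17 \right)},u \left(0 + 13\right) \right)} = - (452 + \left(\left(-17\right)^{3}\right)^{2} - 339 \cdot 12 \left(0 + 13\right)) = - (452 + \left(-4913\right)^{2} - 339 \cdot 12 \cdot 13) = - (452 + 24137569 - 52884) = \left(-1\right) 24085137 = -24085137$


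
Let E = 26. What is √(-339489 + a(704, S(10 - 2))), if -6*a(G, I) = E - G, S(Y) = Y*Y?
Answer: 4*I*√21211 ≈ 582.56*I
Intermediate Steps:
S(Y) = Y²
a(G, I) = -13/3 + G/6 (a(G, I) = -(26 - G)/6 = -13/3 + G/6)
√(-339489 + a(704, S(10 - 2))) = √(-339489 + (-13/3 + (⅙)*704)) = √(-339489 + (-13/3 + 352/3)) = √(-339489 + 113) = √(-339376) = 4*I*√21211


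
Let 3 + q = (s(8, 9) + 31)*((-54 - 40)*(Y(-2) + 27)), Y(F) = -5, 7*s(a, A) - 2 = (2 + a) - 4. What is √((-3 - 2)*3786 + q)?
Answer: I*√4184817/7 ≈ 292.24*I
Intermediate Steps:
s(a, A) = a/7 (s(a, A) = 2/7 + ((2 + a) - 4)/7 = 2/7 + (-2 + a)/7 = 2/7 + (-2/7 + a/7) = a/7)
q = -465321/7 (q = -3 + ((⅐)*8 + 31)*((-54 - 40)*(-5 + 27)) = -3 + (8/7 + 31)*(-94*22) = -3 + (225/7)*(-2068) = -3 - 465300/7 = -465321/7 ≈ -66474.)
√((-3 - 2)*3786 + q) = √((-3 - 2)*3786 - 465321/7) = √(-5*3786 - 465321/7) = √(-18930 - 465321/7) = √(-597831/7) = I*√4184817/7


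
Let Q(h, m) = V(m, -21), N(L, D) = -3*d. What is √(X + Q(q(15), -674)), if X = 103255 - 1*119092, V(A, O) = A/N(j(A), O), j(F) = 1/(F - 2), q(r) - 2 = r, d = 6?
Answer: 2*I*√35549/3 ≈ 125.7*I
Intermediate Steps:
q(r) = 2 + r
j(F) = 1/(-2 + F)
N(L, D) = -18 (N(L, D) = -3*6 = -18)
V(A, O) = -A/18 (V(A, O) = A/(-18) = A*(-1/18) = -A/18)
Q(h, m) = -m/18
X = -15837 (X = 103255 - 119092 = -15837)
√(X + Q(q(15), -674)) = √(-15837 - 1/18*(-674)) = √(-15837 + 337/9) = √(-142196/9) = 2*I*√35549/3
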